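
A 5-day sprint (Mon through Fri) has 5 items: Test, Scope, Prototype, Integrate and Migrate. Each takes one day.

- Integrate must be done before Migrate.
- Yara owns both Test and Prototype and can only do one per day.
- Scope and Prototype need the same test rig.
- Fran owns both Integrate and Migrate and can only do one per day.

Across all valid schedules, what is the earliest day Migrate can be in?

Precedence pushes Migrate to at least Tue.
Migrate at Tue is achievable: Integrate -> Mon, Migrate -> Tue, Scope -> Mon, Test -> Mon, Prototype -> Tue.

Tue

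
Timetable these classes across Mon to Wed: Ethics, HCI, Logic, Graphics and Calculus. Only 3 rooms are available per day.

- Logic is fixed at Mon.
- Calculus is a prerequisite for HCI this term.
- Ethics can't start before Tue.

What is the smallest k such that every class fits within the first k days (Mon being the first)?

The precedence chain requires at least 2 distinct days.
With at most 3 per day and 5 classes, at least 2 days are needed.
2 works (last occupied day: Tue): for example Graphics=Mon, Logic=Mon, HCI=Tue, Ethics=Tue, Calculus=Mon.

2 days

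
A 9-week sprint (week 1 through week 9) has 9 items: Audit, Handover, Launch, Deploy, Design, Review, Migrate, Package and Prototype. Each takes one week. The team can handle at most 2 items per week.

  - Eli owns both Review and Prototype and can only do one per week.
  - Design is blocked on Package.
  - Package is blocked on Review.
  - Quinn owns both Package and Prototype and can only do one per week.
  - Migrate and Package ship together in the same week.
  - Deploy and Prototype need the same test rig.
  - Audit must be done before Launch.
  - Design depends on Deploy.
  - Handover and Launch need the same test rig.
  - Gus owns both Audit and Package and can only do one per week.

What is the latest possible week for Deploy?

week 8

Downstream work caps Deploy at week 8.
Deploy at week 8 is achievable: Audit=week 1; Review=week 1; Deploy=week 8; Package=week 2; Design=week 9; Prototype=week 3; Migrate=week 2; Handover=week 4; Launch=week 3.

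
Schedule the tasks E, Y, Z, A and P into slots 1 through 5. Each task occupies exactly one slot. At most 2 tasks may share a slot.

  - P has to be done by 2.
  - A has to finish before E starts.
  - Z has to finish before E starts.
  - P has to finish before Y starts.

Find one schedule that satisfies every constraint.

Y in 2; Z in 1; E in 3; P in 1; A in 2

Checking: Z(1) before E(3); P(1) before Y(2); A(2) before E(3); P=1 in [1,2]; max 2 per slot (cap 2).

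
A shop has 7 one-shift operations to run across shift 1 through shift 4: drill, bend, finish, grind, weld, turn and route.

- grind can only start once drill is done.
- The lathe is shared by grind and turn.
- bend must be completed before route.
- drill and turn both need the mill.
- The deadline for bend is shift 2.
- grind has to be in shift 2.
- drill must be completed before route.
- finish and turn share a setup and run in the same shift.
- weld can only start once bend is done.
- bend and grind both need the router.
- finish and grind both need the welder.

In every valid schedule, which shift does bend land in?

bend's window is shift 1–shift 2.
grind is fixed at shift 2, and bend can't share a shift with grind.
So bend must be shift 1.

shift 1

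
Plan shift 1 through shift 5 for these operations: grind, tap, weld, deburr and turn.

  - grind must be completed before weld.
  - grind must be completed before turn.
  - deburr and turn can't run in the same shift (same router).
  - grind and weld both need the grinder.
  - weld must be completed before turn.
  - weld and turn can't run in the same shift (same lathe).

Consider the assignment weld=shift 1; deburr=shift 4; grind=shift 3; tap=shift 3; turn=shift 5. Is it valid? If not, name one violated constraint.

weld and turn can't run in the same shift (same lathe) — holds.
deburr and turn can't run in the same shift (same router) — holds.
grind and weld both need the grinder — holds.
grind must be completed before turn — holds.
grind must be completed before weld — violated.
weld must be completed before turn — holds.

No — it violates: grind must be completed before weld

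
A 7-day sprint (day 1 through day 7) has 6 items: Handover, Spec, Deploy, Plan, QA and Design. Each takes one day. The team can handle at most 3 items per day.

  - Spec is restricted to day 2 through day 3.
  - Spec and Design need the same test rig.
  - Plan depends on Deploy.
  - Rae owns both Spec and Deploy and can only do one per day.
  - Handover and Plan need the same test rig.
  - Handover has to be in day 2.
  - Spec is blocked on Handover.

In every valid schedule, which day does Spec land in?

day 3

Spec is available from day 2; precedence pushes Spec to at least day 3; Spec's own window allows nothing later than day 3.
So Spec is pinned to day 3.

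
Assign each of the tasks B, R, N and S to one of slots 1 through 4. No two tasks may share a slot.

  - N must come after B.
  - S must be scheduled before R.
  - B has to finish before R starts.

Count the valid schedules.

5

Splitting on B: it can be 1 (3), 2 (2). Listing each branch's schedules as (R, N, S):
B=1: (3,4,2) (4,2,3) (4,3,2) — 3.
B=2: (3,4,1) (4,3,1) — 2.
Summing: 3 + 2 = 5.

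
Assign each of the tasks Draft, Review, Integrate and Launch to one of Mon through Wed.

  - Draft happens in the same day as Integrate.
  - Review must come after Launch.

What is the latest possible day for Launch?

Downstream work caps Launch at Tue.
Launch at Tue is achievable: Review -> Wed; Draft -> Mon; Integrate -> Mon; Launch -> Tue.

Tue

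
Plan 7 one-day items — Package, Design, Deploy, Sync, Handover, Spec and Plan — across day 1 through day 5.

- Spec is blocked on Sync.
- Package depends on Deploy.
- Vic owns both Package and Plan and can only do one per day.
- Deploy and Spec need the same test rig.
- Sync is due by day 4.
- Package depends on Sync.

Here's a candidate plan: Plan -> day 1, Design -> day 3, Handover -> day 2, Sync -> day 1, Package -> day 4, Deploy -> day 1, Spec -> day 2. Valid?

Sync is due by day 4 — holds.
Package depends on Deploy — holds.
Vic owns both Package and Plan and can only do one per day — holds.
Package depends on Sync — holds.
Spec is blocked on Sync — holds.
Deploy and Spec need the same test rig — holds.

Yes, all constraints hold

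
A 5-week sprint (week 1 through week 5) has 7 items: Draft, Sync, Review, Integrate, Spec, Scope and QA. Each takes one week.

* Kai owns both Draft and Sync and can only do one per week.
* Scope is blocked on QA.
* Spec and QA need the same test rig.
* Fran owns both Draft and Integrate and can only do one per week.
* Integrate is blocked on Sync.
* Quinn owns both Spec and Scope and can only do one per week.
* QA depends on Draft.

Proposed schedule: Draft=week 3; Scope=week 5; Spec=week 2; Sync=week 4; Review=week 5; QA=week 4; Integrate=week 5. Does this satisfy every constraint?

Yes, all constraints hold

QA depends on Draft — holds.
Kai owns both Draft and Sync and can only do one per week — holds.
Scope is blocked on QA — holds.
Quinn owns both Spec and Scope and can only do one per week — holds.
Spec and QA need the same test rig — holds.
Integrate is blocked on Sync — holds.
Fran owns both Draft and Integrate and can only do one per week — holds.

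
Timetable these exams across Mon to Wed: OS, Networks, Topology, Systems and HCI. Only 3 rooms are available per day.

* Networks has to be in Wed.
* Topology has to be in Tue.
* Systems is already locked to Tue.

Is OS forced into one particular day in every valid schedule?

No

OS can be Mon (e.g. HCI -> Mon, Topology -> Tue, OS -> Mon, Systems -> Tue, Networks -> Wed) or Tue (e.g. Systems -> Tue, OS -> Tue, Topology -> Tue, HCI -> Mon, Networks -> Wed).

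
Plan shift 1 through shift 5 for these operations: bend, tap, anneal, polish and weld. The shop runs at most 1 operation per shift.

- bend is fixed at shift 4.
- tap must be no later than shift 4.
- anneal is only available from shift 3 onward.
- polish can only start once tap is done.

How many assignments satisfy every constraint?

6

Splitting on tap: it can be shift 1 (4), shift 2 (2). Listing each branch's schedules as (bend, anneal, polish, weld) by shift number:
tap=shift 1: (4,3,2,5) (4,3,5,2) (4,5,2,3) (4,5,3,2) — 4.
tap=shift 2: (4,3,5,1) (4,5,3,1) — 2.
Summing: 4 + 2 = 6.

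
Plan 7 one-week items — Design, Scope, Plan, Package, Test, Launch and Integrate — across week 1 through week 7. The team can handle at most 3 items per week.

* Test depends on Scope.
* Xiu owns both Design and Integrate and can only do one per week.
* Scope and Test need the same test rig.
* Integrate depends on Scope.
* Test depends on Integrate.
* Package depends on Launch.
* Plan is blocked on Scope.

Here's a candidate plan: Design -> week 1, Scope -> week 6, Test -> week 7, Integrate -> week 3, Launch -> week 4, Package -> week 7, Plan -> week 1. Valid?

No. Plan is blocked on Scope is not satisfied.

Integrate depends on Scope — violated.
Plan is blocked on Scope — violated.
The team can handle at most 3 items per week — holds.
Test depends on Scope — holds.
Test depends on Integrate — holds.
Scope and Test need the same test rig — holds.
Package depends on Launch — holds.
Xiu owns both Design and Integrate and can only do one per week — holds.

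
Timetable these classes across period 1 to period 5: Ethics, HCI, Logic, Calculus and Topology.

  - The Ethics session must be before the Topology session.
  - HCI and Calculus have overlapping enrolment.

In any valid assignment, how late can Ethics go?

period 4

Downstream work caps Ethics at period 4.
Ethics at period 4 is achievable: Topology in period 5, Logic in period 1, HCI in period 1, Calculus in period 2, Ethics in period 4.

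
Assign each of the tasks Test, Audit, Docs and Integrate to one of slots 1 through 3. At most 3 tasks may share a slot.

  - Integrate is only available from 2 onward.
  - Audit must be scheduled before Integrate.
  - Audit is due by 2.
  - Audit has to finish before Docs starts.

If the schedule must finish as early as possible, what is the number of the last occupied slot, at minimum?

2

The precedence chain requires at least 2 distinct slots.
With at most 3 per slot and 4 tasks, at least 2 slots are needed.
2 works (last occupied slot: 2): for example Integrate in 2; Audit in 1; Test in 1; Docs in 2.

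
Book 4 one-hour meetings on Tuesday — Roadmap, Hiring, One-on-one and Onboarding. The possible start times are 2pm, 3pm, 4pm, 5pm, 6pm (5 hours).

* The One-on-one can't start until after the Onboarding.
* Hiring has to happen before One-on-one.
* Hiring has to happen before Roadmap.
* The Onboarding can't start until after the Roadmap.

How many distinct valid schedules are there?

Splitting on Roadmap: it can be 3pm (3), 4pm (2). Listing each branch's schedules as (Hiring, One-on-one, Onboarding):
Roadmap=3pm: (2pm,5pm,4pm) (2pm,6pm,4pm) (2pm,6pm,5pm) — 3.
Roadmap=4pm: (2pm,6pm,5pm) (3pm,6pm,5pm) — 2.
Summing: 3 + 2 = 5.

5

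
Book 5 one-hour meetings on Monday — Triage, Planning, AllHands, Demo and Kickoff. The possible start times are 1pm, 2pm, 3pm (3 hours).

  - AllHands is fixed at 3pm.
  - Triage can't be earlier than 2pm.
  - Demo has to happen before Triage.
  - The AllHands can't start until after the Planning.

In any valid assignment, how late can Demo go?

2pm

Downstream work caps Demo at 2pm.
Demo at 2pm is achievable: Triage=3pm, AllHands=3pm, Planning=1pm, Kickoff=1pm, Demo=2pm.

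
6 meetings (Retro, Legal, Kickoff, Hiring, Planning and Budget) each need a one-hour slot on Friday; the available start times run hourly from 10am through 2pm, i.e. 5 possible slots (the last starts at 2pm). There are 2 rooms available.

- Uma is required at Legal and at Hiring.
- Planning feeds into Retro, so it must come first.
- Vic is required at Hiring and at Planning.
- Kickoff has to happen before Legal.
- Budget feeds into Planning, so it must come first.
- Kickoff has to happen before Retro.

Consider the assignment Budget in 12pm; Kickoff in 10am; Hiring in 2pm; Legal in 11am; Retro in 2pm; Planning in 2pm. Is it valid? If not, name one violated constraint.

No — it violates: There are 2 rooms available

Kickoff has to happen before Retro — holds.
There are 2 rooms available — violated.
Budget feeds into Planning, so it must come first — holds.
Kickoff has to happen before Legal — holds.
Uma is required at Legal and at Hiring — holds.
Vic is required at Hiring and at Planning — violated.
Planning feeds into Retro, so it must come first — violated.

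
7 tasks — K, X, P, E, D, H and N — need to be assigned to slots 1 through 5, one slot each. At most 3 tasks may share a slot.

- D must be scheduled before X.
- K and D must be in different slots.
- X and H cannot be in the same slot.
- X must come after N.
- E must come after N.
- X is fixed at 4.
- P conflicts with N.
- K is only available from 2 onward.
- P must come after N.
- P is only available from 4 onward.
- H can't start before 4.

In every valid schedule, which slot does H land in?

5

H's window is 4–5.
X is fixed at 4, and H can't share a slot with X.
So H must be 5.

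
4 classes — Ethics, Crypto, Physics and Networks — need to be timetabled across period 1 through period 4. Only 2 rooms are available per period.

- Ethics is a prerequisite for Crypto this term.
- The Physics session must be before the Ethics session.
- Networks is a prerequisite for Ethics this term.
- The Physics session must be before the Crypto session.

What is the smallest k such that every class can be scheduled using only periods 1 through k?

The precedence chain requires at least 3 distinct periods.
With at most 2 per period and 4 classes, at least 2 periods are needed.
3 works (last occupied period: period 3): for example Crypto in period 3; Ethics in period 2; Networks in period 1; Physics in period 1.

3 periods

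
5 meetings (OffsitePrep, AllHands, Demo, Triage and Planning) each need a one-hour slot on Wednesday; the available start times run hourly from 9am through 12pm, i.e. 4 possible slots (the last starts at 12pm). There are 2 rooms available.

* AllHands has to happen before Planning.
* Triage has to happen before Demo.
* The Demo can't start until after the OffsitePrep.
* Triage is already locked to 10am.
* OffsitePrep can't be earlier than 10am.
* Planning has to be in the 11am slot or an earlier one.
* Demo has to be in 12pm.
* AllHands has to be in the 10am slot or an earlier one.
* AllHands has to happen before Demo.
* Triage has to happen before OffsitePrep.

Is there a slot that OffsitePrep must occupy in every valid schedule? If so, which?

11am

Triage is fixed at 10am and must come before OffsitePrep, so OffsitePrep is at least 11am.
Demo is fixed at 12pm and must come after OffsitePrep, so OffsitePrep is at most 11am.
So OffsitePrep must be 11am.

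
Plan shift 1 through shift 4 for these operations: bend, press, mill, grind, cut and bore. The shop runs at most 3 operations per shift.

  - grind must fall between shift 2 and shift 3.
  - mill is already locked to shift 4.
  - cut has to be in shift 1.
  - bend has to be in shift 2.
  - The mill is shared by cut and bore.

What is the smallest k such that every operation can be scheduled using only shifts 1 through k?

4

With at most 3 per shift and 6 operations, at least 2 shifts are needed.
mill can't be placed before shift 4, so the schedule must run through at least shift 4.
4 works (last occupied shift: shift 4): for example press in shift 1; mill in shift 4; cut in shift 1; bore in shift 2; grind in shift 2; bend in shift 2.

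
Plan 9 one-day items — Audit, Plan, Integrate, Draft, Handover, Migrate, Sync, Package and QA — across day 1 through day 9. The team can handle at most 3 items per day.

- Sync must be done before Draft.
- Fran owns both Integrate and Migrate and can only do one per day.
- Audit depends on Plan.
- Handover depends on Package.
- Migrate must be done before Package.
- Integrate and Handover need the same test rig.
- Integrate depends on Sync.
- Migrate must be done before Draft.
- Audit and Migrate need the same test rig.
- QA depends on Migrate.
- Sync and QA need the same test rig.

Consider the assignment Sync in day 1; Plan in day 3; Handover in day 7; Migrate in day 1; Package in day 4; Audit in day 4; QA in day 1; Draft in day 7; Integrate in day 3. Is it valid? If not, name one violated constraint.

Sync must be done before Draft — holds.
Migrate must be done before Draft — holds.
Migrate must be done before Package — holds.
Handover depends on Package — holds.
Fran owns both Integrate and Migrate and can only do one per day — holds.
Integrate depends on Sync — holds.
Sync and QA need the same test rig — violated.
Integrate and Handover need the same test rig — holds.
Audit depends on Plan — holds.
The team can handle at most 3 items per day — holds.
Audit and Migrate need the same test rig — holds.
QA depends on Migrate — violated.

No. Sync and QA need the same test rig is not satisfied.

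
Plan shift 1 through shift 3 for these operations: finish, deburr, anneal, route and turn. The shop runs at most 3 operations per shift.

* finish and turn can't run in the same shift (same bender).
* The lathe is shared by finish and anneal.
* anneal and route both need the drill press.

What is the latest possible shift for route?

shift 3

route at shift 3 is achievable: deburr in shift 1, turn in shift 2, finish in shift 1, route in shift 3, anneal in shift 2.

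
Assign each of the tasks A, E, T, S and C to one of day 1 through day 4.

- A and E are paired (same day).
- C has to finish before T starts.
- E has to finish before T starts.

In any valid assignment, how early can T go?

Precedence pushes T to at least day 2.
T at day 2 is achievable: C in day 1, T in day 2, S in day 1, A in day 1, E in day 1.

day 2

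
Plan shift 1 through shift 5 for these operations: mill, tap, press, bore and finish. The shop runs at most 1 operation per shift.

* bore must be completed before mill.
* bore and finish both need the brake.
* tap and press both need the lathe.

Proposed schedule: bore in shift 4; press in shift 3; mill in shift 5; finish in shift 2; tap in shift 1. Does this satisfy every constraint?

tap and press both need the lathe — holds.
bore must be completed before mill — holds.
The shop runs at most 1 operation per shift — holds.
bore and finish both need the brake — holds.

Yes, all constraints hold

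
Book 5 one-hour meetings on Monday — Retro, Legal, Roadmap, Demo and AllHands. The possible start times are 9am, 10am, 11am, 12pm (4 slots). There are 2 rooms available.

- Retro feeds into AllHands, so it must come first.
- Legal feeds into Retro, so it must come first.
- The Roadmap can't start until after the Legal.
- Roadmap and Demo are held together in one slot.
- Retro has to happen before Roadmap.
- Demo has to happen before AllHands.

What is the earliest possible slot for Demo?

Demo must be in the same slot as Roadmap, which can't be before 11am, so Demo is at least 11am; downstream work caps Demo at 11am.
Demo at 11am is achievable: Retro in 10am; Roadmap in 11am; AllHands in 12pm; Demo in 11am; Legal in 9am.

11am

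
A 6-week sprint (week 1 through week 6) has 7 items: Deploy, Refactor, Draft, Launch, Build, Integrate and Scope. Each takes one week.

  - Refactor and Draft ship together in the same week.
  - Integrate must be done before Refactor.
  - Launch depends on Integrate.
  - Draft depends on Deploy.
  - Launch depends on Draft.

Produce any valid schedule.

Integrate=week 1, Scope=week 1, Build=week 1, Launch=week 3, Refactor=week 2, Draft=week 2, Deploy=week 1

Checking: Integrate(week 1) before Launch(week 3); Integrate(week 1) before Refactor(week 2); Deploy(week 1) before Draft(week 2); Draft(week 2) before Launch(week 3); Refactor = Draft = week 2.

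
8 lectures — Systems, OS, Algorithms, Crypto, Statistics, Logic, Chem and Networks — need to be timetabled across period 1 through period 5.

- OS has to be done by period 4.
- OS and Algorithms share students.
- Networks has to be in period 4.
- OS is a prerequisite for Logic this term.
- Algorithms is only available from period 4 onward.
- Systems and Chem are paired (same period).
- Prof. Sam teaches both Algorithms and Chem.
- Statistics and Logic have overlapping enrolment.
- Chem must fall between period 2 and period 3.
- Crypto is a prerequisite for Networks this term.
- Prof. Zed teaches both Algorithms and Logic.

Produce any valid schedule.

Systems in period 2; Networks in period 4; Algorithms in period 4; Statistics in period 1; Crypto in period 1; OS in period 1; Logic in period 2; Chem in period 2

Checking: Crypto(period 1) before Networks(period 4); OS(period 1) before Logic(period 2); Algorithms(period 4) != Chem(period 2); Statistics(period 1) != Logic(period 2); OS(period 1) != Algorithms(period 4); Algorithms(period 4) != Logic(period 2); Systems = Chem = period 2; Chem=period 2 in [period 2,period 3]; OS=period 1 in [period 1,period 4]; Algorithms=period 4 in [period 4,period 5]; Networks=period 4 in [period 4,period 4].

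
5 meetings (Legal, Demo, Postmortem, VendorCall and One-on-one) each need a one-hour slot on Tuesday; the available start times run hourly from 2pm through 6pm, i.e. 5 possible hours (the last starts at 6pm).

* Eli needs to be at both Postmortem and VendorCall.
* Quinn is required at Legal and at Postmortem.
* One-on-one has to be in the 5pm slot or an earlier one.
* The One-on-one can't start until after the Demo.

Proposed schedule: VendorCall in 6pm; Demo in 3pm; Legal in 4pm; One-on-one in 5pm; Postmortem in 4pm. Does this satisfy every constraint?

The One-on-one can't start until after the Demo — holds.
Quinn is required at Legal and at Postmortem — violated.
One-on-one has to be in the 5pm slot or an earlier one — holds.
Eli needs to be at both Postmortem and VendorCall — holds.

No. Quinn is required at Legal and at Postmortem is not satisfied.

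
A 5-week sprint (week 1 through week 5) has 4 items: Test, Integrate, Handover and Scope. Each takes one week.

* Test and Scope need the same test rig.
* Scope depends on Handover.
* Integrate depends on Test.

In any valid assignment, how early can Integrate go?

Precedence pushes Integrate to at least week 2.
Integrate at week 2 is achievable: Handover -> week 1; Scope -> week 2; Test -> week 1; Integrate -> week 2.

week 2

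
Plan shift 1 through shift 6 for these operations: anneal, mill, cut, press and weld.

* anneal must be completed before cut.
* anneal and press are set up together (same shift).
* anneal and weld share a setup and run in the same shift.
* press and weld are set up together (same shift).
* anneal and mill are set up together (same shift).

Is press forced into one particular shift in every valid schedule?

press can be shift 1 (e.g. weld in shift 1, press in shift 1, cut in shift 2, mill in shift 1, anneal in shift 1) or shift 2 (e.g. weld -> shift 2; anneal -> shift 2; press -> shift 2; cut -> shift 3; mill -> shift 2).

No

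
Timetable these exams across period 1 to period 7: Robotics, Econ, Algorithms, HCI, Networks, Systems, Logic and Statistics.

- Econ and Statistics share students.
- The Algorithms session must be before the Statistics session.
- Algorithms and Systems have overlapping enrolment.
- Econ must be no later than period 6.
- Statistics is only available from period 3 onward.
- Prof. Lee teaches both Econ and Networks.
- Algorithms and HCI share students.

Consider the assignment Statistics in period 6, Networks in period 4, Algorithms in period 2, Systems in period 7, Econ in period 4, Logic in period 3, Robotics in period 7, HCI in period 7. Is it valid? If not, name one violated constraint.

No. Prof. Lee teaches both Econ and Networks is not satisfied.

Prof. Lee teaches both Econ and Networks — violated.
Algorithms and HCI share students — holds.
The Algorithms session must be before the Statistics session — holds.
Statistics is only available from period 3 onward — holds.
Econ must be no later than period 6 — holds.
Algorithms and Systems have overlapping enrolment — holds.
Econ and Statistics share students — holds.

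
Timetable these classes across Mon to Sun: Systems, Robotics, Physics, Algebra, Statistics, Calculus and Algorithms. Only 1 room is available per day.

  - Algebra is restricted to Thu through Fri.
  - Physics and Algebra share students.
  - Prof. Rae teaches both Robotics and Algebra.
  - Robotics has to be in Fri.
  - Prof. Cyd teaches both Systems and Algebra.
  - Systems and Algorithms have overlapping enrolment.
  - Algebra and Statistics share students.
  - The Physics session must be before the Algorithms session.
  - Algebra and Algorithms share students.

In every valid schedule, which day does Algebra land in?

Thu

Algebra's window is Thu–Fri.
Robotics is fixed at Fri, and Algebra can't share a day with Robotics.
So Algebra must be Thu.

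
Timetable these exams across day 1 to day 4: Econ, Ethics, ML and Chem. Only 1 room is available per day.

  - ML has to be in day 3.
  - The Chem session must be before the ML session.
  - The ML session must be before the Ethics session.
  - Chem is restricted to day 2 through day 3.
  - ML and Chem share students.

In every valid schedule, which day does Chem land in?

day 2

Chem's window is day 2–day 3.
ML is fixed at day 3, and Chem can't share a day with ML.
So Chem must be day 2.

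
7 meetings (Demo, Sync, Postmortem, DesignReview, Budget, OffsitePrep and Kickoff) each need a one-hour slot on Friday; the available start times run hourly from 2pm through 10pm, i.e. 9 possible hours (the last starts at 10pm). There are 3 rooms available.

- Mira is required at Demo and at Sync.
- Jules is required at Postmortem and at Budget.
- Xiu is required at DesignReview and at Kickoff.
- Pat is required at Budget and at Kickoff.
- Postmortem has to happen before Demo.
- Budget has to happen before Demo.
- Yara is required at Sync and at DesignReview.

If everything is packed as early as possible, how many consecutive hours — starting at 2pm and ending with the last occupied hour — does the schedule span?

The precedence chain requires at least 2 distinct hours.
With at most 3 per hour and 7 meetings, at least 3 hours are needed.
3 works (last occupied hour: 4pm): for example DesignReview=3pm; Sync=2pm; Postmortem=2pm; Budget=3pm; Demo=4pm; OffsitePrep=2pm; Kickoff=4pm.

3 hours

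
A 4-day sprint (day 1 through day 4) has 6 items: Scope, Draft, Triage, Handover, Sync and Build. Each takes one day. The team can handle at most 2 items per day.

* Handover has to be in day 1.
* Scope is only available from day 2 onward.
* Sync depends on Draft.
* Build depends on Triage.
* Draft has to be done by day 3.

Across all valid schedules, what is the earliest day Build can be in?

Precedence pushes Build to at least day 2.
Build at day 2 is achievable: Sync in day 3, Triage in day 1, Draft in day 2, Build in day 2, Scope in day 3, Handover in day 1.

day 2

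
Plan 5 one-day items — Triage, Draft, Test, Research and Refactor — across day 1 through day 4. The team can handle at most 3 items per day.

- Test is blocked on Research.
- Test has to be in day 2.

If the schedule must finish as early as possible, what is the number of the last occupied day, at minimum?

2

The precedence chain requires at least 2 distinct days.
With at most 3 per day and 5 tasks, at least 2 days are needed.
2 works (last occupied day: day 2): for example Research -> day 1; Test -> day 2; Triage -> day 1; Refactor -> day 2; Draft -> day 1.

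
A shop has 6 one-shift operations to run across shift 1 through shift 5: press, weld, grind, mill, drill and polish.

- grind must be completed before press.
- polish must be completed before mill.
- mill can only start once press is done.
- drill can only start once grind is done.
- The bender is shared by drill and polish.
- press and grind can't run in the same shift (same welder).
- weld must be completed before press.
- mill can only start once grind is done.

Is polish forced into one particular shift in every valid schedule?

No

polish can be shift 1 (e.g. weld=shift 1; press=shift 2; mill=shift 3; polish=shift 1; drill=shift 2; grind=shift 1) or shift 2 (e.g. weld -> shift 1; press -> shift 2; grind -> shift 1; mill -> shift 3; polish -> shift 2; drill -> shift 3).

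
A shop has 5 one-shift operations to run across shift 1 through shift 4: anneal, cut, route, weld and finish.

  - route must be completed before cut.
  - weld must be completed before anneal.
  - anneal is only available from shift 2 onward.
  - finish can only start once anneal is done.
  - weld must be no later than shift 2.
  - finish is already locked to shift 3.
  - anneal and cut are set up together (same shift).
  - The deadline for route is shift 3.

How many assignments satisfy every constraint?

1

Enumerating: cut=shift 2; weld=shift 1; route=shift 1; finish=shift 3; anneal=shift 2.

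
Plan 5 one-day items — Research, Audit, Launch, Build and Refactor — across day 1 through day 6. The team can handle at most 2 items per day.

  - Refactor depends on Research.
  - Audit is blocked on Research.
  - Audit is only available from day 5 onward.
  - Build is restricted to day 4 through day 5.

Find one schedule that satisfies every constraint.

Refactor in day 2; Launch in day 1; Build in day 4; Audit in day 5; Research in day 1

Checking: Research(day 1) before Refactor(day 2); Research(day 1) before Audit(day 5); Audit=day 5 in [day 5,day 6]; Build=day 4 in [day 4,day 5]; max 2 per day (cap 2).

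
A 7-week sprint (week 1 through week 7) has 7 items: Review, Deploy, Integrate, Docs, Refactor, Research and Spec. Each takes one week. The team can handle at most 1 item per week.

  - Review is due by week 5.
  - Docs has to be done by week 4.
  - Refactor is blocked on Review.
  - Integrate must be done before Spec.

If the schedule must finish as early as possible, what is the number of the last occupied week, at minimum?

week 7

The precedence chain requires at least 2 distinct weeks.
With at most 1 per week and 7 tasks, at least 7 weeks are needed.
7 works (last occupied week: week 7): for example Research=week 7; Docs=week 1; Review=week 2; Deploy=week 6; Refactor=week 4; Spec=week 5; Integrate=week 3.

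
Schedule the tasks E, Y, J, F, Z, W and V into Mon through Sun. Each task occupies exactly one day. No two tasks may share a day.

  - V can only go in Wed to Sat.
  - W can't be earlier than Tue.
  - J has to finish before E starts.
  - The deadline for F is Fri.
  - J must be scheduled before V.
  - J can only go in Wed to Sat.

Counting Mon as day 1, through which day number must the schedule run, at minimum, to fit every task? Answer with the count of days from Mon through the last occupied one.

The precedence chain requires at least 2 distinct days.
With at most 1 per day and 7 tasks, at least 7 days are needed.
Propagating the time windows through the other constraints, E can't land before Thu — that is day 4 counting from Mon — so the schedule must run through at least 4 days.
7 works (last occupied day: Sun): for example J=Wed; Z=Sun; Y=Sat; V=Thu; W=Tue; F=Mon; E=Fri.

7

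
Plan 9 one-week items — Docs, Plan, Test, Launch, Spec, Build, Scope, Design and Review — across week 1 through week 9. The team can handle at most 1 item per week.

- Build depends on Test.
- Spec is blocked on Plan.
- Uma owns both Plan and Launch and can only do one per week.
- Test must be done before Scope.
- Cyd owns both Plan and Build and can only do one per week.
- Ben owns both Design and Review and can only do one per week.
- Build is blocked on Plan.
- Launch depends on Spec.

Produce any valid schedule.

Spec=week 3, Review=week 9, Docs=week 7, Test=week 2, Plan=week 1, Launch=week 5, Design=week 8, Scope=week 6, Build=week 4

Checking: Plan(week 1) before Spec(week 3); Test(week 2) before Build(week 4); Spec(week 3) before Launch(week 5); Test(week 2) before Scope(week 6); Plan(week 1) before Build(week 4); Design(week 8) != Review(week 9); Plan(week 1) != Build(week 4); Plan(week 1) != Launch(week 5); max 1 per week (cap 1).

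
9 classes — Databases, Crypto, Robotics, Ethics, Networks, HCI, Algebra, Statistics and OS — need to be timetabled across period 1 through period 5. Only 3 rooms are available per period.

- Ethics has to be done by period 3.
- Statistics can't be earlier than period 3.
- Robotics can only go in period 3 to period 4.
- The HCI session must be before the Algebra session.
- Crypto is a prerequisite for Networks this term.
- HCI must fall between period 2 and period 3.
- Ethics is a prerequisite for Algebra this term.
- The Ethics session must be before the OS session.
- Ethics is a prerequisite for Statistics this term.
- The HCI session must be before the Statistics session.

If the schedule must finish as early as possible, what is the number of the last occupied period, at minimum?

period 3

The precedence chain requires at least 2 distinct periods.
With at most 3 per period and 9 classes, at least 3 periods are needed.
Robotics can't be placed before period 3, so the schedule must run through at least period 3.
3 works (last occupied period: period 3): for example Databases in period 1; OS in period 2; HCI in period 2; Ethics in period 1; Crypto in period 1; Robotics in period 3; Statistics in period 3; Algebra in period 3; Networks in period 2.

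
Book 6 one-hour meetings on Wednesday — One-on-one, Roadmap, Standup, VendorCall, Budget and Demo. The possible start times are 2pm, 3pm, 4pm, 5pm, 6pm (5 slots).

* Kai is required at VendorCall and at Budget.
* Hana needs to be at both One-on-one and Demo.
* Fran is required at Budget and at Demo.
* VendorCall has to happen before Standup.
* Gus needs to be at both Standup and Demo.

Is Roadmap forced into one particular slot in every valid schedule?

No

Roadmap can be 2pm (e.g. Budget in 3pm, Roadmap in 2pm, One-on-one in 2pm, Standup in 3pm, VendorCall in 2pm, Demo in 4pm) or 3pm (e.g. Roadmap -> 3pm; Budget -> 3pm; One-on-one -> 2pm; Standup -> 3pm; Demo -> 4pm; VendorCall -> 2pm).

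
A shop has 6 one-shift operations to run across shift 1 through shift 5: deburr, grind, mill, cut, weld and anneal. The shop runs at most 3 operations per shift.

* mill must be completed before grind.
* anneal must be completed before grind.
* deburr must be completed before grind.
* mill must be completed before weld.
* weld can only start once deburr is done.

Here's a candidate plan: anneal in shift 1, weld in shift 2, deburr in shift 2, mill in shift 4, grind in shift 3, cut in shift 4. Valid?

Invalid. mill must be completed before weld.

The shop runs at most 3 operations per shift — holds.
mill must be completed before grind — violated.
mill must be completed before weld — violated.
deburr must be completed before grind — holds.
weld can only start once deburr is done — violated.
anneal must be completed before grind — holds.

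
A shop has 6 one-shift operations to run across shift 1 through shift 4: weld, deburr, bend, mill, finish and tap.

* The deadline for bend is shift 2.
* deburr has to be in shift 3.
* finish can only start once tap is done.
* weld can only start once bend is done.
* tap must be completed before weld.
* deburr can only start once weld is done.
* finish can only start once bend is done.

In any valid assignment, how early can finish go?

shift 2

Precedence pushes finish to at least shift 2.
finish at shift 2 is achievable: bend=shift 1; mill=shift 1; deburr=shift 3; tap=shift 1; finish=shift 2; weld=shift 2.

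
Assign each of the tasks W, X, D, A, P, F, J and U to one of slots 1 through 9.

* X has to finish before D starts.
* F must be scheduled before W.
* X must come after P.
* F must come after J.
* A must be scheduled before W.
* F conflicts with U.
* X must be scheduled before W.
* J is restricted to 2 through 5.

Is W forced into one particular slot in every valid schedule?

W can be 4 (e.g. A=1; U=1; W=4; X=2; J=2; P=1; F=3; D=3) or 5 (e.g. D -> 3; X -> 2; F -> 3; U -> 1; A -> 1; J -> 2; P -> 1; W -> 5).

No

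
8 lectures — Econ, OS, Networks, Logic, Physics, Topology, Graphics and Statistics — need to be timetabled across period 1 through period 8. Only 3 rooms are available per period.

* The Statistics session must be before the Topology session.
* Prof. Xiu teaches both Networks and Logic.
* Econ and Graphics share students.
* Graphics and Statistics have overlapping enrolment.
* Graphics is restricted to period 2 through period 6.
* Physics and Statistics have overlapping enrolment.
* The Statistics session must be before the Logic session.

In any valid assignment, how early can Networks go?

Networks at period 1 is achievable: Econ -> period 1, Logic -> period 2, Graphics -> period 2, Statistics -> period 1, Networks -> period 1, OS -> period 3, Physics -> period 3, Topology -> period 2.

period 1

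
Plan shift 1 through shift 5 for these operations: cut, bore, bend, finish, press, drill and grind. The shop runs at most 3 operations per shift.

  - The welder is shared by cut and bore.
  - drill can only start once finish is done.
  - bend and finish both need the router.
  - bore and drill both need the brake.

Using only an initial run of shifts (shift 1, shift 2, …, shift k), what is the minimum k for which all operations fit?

3 shifts

The precedence chain requires at least 2 distinct shifts.
With at most 3 per shift and 7 operations, at least 3 shifts are needed.
3 works (last occupied shift: shift 3): for example bore in shift 3; press in shift 1; finish in shift 1; drill in shift 2; grind in shift 2; bend in shift 2; cut in shift 1.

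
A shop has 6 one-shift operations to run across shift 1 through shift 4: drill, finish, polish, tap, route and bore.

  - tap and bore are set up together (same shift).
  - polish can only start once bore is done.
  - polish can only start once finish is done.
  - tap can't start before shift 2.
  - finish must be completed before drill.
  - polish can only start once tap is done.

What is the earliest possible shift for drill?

shift 2

Precedence pushes drill to at least shift 2.
drill at shift 2 is achievable: polish=shift 3; finish=shift 1; bore=shift 2; drill=shift 2; route=shift 1; tap=shift 2.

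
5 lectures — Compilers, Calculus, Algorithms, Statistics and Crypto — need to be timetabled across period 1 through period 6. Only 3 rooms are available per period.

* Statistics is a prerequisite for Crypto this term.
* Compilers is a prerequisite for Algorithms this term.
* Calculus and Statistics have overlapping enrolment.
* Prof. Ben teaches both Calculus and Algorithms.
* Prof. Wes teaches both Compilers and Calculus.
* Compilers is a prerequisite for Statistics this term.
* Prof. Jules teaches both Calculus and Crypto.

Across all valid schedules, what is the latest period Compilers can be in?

period 4

Downstream work caps Compilers at period 4.
Compilers at period 4 is achievable: Calculus in period 1, Compilers in period 4, Algorithms in period 5, Statistics in period 5, Crypto in period 6.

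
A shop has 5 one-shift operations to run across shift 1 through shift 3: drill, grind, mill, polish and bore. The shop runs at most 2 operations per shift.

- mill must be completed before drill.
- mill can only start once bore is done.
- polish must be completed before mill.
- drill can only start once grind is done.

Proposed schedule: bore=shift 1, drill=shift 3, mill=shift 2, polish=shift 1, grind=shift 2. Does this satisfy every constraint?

polish must be completed before mill — holds.
The shop runs at most 2 operations per shift — holds.
drill can only start once grind is done — holds.
mill can only start once bore is done — holds.
mill must be completed before drill — holds.

Yes, all constraints hold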